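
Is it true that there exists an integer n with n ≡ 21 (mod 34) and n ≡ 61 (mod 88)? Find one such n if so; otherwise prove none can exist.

n = 1381

The moduli are not coprime: gcd(34, 88) = 2. Compatibility requires 2 ∣ (61 − 21) = 40, which holds, so solutions exist.
Write n = 21 + 34t. Then 34t ≡ 61 − 21 ≡ 40 (mod 88); dividing through by 2 gives 17t ≡ 20 (mod 44).
Since 17·13 = 221 = 5·44 + 1, the inverse of 17 mod 44 is 13.
Multiplying by 13: t ≡ 13·20 = 260 ≡ 40 (mod 44).
Then n = 21 + 34·40 = 1381.
Check: 1381 mod 34 = 21, 1381 mod 88 = 61. ✓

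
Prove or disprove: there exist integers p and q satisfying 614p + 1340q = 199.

Both 614 and 1340 are divisible by gcd(614, 1340) = 2, hence so is any combination 614p + 1340q.
But 199 is not a multiple of 2 (it leaves remainder 1).
So the equation is unsolvable over ℤ.

No, no such integers exist.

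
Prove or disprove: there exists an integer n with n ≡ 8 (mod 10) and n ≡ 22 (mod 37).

n = 318

The moduli 10 and 37 are coprime, so by the Chinese Remainder Theorem a unique solution modulo 370 exists.
Write n = 8 + 10t and require 8 + 10t ≡ 22 (mod 37), i.e. 10t ≡ 14 (mod 37).
Invert 10 mod 37 by the Euclidean algorithm: 37 = 3·10 + 7, 10 = 1·7 + 3, 7 = 2·3 + 1, 3 = 3·1 + 0; back-substituting, 1 = 7 − 2·3 = 7 − 2·(10 − 1·7) = −2·10 + 3·7 = −2·10 + 3·(37 − 3·10) = 3·37 − 11·10. Hence 10·(-11) ≡ 1, so 10⁻¹ ≡ -11 ≡ 26 (mod 37).
Therefore t ≡ 26·14 = 364 ≡ 31 (mod 37).
With t = 31: n = 8 + 10·31 = 318.
Indeed 318 ≡ 8 (mod 10) and 318 ≡ 22 (mod 37).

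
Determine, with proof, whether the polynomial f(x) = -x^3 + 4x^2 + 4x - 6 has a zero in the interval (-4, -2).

No such root exists.

The endpoint values f(-4) = 106 and f(-2) = 10 are both positive. Claim: f(x) > 0 for every x in (-4, -2).
Substitute x = -2 − u, where 0 < u < 2 on the interval. Expanding, f(-2 − u) = u^3 + 10u^2 + 24u + 10.
The nonzero coefficients here are all positive, so for u > 0 every term is positive (or zero), and the constant term 10 is strictly positive.
Therefore f(x) > 0 throughout (-4, -2), and f has no zero there.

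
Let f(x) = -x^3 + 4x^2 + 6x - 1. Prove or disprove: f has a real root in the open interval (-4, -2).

No.

f(-4) = 103 and f(-2) = 11, both positive, so a sign-change argument is unavailable; we show f keeps this sign on the whole interval.
Shift to the endpoint -2: with x = -2 − u (0 < u < 2), one computes f(-2 − u) = u^3 + 10u^2 + 22u + 11.
The nonzero coefficients here are all positive, so for u > 0 every term is positive (or zero), and the constant term 11 is strictly positive.
Therefore f(x) > 0 throughout (-4, -2), and f has no zero there.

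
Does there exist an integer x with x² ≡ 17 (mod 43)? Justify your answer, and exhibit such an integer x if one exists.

x = 19 works: 19² = 361, and 361 − 17 = 344 = 8·43.

x = 19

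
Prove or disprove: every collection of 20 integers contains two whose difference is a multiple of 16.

True.

Partition the integers by their residue mod 16; there are 16 classes.
Since 20 > 16, two of the 20 integers must share a residue class by the pigeonhole principle; call them a and b.
Equal remainders mean a − b ≡ 0 (mod 16), so 16 divides their difference.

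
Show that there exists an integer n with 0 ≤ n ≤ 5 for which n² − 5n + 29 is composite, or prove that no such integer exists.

n = 4

At n = 4: 4² − 5·4 + 29 = 25 = 5·5, which is composite.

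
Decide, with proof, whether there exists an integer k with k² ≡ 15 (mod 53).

k = 11

k = 11 works: 11² = 121, and 121 − 15 = 106 = 2·53.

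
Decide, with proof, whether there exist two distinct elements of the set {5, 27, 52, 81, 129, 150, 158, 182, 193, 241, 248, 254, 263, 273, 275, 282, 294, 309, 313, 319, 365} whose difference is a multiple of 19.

Both 5 and 81 leave remainder 5 on division by 19; their difference 76 = 4·19 is a multiple of 19.

The pair (5, 81) works.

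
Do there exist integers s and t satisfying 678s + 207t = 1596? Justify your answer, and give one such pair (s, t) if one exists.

Since gcd(678, 207) = 3 and 1596 = 3·532, Bézout's identity guarantees a solution.
Dividing through by 3 reduces the equation to 226s + 69t = 532.
Run the Euclidean algorithm on 226 and 69: 226 = 3·69 + 19, 69 = 3·19 + 12, 19 = 1·12 + 7, 12 = 1·7 + 5, 7 = 1·5 + 2, 5 = 2·2 + 1, 2 = 2·1 + 0.
Unwinding: 1 = 5 − 2·2 = 5 − 2·(7 − 1·5) = −2·7 + 3·5 = −2·7 + 3·(12 − 1·7) = 3·12 − 5·7 = 3·12 − 5·(19 − 1·12) = −5·19 + 8·12 = −5·19 + 8·(69 − 3·19) = 8·69 − 29·19 = 8·69 − 29·(226 − 3·69) = −29·226 + 95·69, i.e. 226·(-29) + 69·95 = 1.
Scaling by 532 gives the particular solution (s, t) = (-15428, 50540).
Adding 224·69 to s and subtracting 224·226 from t gives the tidier solution (28, -84).
Indeed 678·28 + 207·(-84) = 18984 − 17388 = 1596.

s = 28, t = -84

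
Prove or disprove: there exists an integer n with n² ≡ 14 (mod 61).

n = 40

n = 40 works: 40² = 1600, and 1600 − 14 = 1586 = 26·61.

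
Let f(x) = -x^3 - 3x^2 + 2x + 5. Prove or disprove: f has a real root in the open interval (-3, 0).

Such a root exists.

f(-3) = -1 and f(0) = 5, which have opposite signs.
f is continuous everywhere (it is a polynomial), in particular on [-3, 0].
By the Intermediate Value Theorem f must vanish at some point of (-3, 0).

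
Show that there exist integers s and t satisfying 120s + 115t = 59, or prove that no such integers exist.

No, no such integers exist.

Any value of 120s + 115t is a multiple of gcd(120, 115) = 5.
But 59 = 5·11 + 4, so 5 ∤ 59.
So the equation is unsolvable over ℤ.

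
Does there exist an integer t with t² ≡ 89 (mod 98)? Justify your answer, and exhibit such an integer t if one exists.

Reduce modulo 7, which divides 98: we would need t² ≡ 5 (mod 7).
Computing t² mod 7 for t = 0, 1, …, 3 (enough, by the symmetry t ↦ 7 − t) gives 0, 1, 4, 2.
So the quadratic residues mod 7 are {0, 1, 2, 4}, and 5 is not among them.
Hence no integer t has t² ≡ 89 (mod 98).

There is no such integer.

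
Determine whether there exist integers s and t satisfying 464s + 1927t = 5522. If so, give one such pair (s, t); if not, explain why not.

s = 286, t = -66

Since gcd(464, 1927) = 1, every integer is an integer combination of 464 and 1927.
Euclidean algorithm: 1927 = 4·464 + 71, 464 = 6·71 + 38, 71 = 1·38 + 33, 38 = 1·33 + 5, 33 = 6·5 + 3, 5 = 1·3 + 2, 3 = 1·2 + 1, 2 = 2·1 + 0.
Unwinding: 1 = 3 − 1·2 = 3 − (5 − 1·3) = −5 + 2·3 = −5 + 2·(33 − 6·5) = 2·33 − 13·5 = 2·33 − 13·(38 − 1·33) = −13·38 + 15·33 = −13·38 + 15·(71 − 1·38) = 15·71 − 28·38 = 15·71 − 28·(464 − 6·71) = −28·464 + 183·71 = −28·464 + 183·(1927 − 4·464) = 183·1927 − 760·464, i.e. 464·(-760) + 1927·183 = 1.
Multiplying through by 5522: s = (-760)·5522 = -4196720, t = 183·5522 = 1010526 is a solution.
The general solution is s = -4196720 + 1927k, t = 1010526 − 464k; taking k = 2178 gives the smaller pair s = 286, t = -66.
Indeed 464·286 + 1927·(-66) = 132704 − 127182 = 5522.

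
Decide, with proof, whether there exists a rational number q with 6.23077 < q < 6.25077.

Scale by 4: the interval becomes (24.92308, 25.00308), which contains the integer 25.
Dividing back, 6.23077 < 25/4 < 6.25077, and 25/4 is rational.

q = 25/4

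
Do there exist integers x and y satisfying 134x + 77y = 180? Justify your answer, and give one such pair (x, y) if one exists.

x = 68, y = -116

Since gcd(134, 77) = 1, every integer is an integer combination of 134 and 77.
Euclidean algorithm: 134 = 1·77 + 57, 77 = 1·57 + 20, 57 = 2·20 + 17, 20 = 1·17 + 3, 17 = 5·3 + 2, 3 = 1·2 + 1, 2 = 2·1 + 0.
Back-substituting, 1 = 3 − 1·2 = 3 − (17 − 5·3) = −17 + 6·3 = −17 + 6·(20 − 1·17) = 6·20 − 7·17 = 6·20 − 7·(57 − 2·20) = −7·57 + 20·20 = −7·57 + 20·(77 − 1·57) = 20·77 − 27·57 = 20·77 − 27·(134 − 1·77) = −27·134 + 47·77; that is, 134·(-27) + 77·47 = 1.
Times 180: 134·(-4860) + 77·8460 = 180, so (-4860, 8460) solves it.
Adding 64·77 to x and subtracting 64·134 from y gives the tidier solution (68, -116).
Indeed 134·68 + 77·(-116) = 9112 − 8932 = 180.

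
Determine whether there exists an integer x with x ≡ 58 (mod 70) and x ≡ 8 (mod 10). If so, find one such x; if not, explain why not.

gcd(70, 10) = 10. A simultaneous solution exists iff 58 ≡ 8 (mod 10); here 58 mod 10 = 8 = 8 mod 10, so it does.
In fact x = 58 itself already satisfies 58 mod 10 = 8.
Check: 58 mod 70 = 58, 58 mod 10 = 8. ✓

x = 58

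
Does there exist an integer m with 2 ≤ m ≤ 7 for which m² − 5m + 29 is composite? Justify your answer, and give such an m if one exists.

At m = 4: 4² − 5·4 + 29 = 25 = 5·5, which is composite.

m = 4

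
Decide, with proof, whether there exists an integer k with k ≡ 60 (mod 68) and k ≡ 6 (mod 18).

k = 60

The moduli are not coprime: gcd(68, 18) = 2. Compatibility requires 2 ∣ (6 − 60) = -54, which holds, so solutions exist.
The smallest candidate k = 60 works directly: 60 ≡ 6 (mod 18).
Verify: 60 = 0·68 + 60 and 60 = 3·18 + 6. ✓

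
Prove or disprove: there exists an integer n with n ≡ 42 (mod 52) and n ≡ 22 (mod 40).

n = 302

gcd(52, 40) = 4. A simultaneous solution exists iff 42 ≡ 22 (mod 4); here 42 mod 4 = 2 = 22 mod 4, so it does.
The integers ≡ 42 (mod 52) are 42, 94, 146, 198, 250, 302, …; their remainders mod 40 are 2, 14, 26, 38, 10, 22, so n = 302 is the first that is ≡ 22 (mod 40).
Verify: 302 = 5·52 + 42 and 302 = 7·40 + 22. ✓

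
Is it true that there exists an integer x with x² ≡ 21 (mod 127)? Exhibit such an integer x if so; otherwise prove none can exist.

x = 23 works: 23² = 529, and 529 − 21 = 508 = 4·127.

x = 23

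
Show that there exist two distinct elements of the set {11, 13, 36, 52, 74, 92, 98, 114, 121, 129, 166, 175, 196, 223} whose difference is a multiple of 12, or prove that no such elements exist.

Both 13 and 121 leave remainder 1 on division by 12; their difference 108 = 9·12 is a multiple of 12.

The pair (13, 121) works.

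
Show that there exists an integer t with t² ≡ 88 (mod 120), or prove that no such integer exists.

Work modulo the divisor 5 of 120. If t² ≡ 88 (mod 120) then t² ≡ 3 (mod 5).
Squares mod 5 repeat after t = 2 (as (−t)² = t²); for t = 0..2 they are 0, 1, 4.
The set of squares mod 5 is therefore {0, 1, 4}, which does not contain 3.
Therefore t² ≡ 88 (mod 120) has no solution.

No such integer exists.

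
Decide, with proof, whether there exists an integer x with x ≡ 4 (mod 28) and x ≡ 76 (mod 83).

x = 1404

The moduli 28 and 83 are coprime, so by the Chinese Remainder Theorem a unique solution modulo 2324 exists.
Any solution of the first congruence is x = 4 + 28t; substituting into the second, 28t ≡ 76 − 4 ≡ 72 (mod 83).
To invert 28 modulo 83: 83 = 2·28 + 27, 28 = 1·27 + 1, 27 = 27·1 + 0, and unwinding, 1 = 28 − 1·27 = 28 − (83 − 2·28) = −83 + 3·28. Thus 28⁻¹ ≡ 3 (mod 83).
Therefore t ≡ 3·72 = 216 ≡ 50 (mod 83).
Taking t = 50 gives x = 4 + 28·50 = 1404.
Verify: 1404 = 50·28 + 4 and 1404 = 16·83 + 76. ✓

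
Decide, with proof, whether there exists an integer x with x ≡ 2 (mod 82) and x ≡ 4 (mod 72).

x = 2380

Here gcd(82, 72) = 2, and both 2 and 4 leave remainder 0 mod 2, so the system is consistent.
Write x = 2 + 82t. Then 82t ≡ 4 − 2 ≡ 2 (mod 72); dividing through by 2 gives 41t ≡ 1 (mod 36).
41 ≡ 5 (mod 36), so this reads 5t ≡ 1 (mod 36). To invert 5 modulo 36: 36 = 7·5 + 1, 5 = 5·1 + 0, and unwinding, 1 = 36 − 7·5. Thus 5⁻¹ ≡ -7 ≡ 29 (mod 36).
Therefore t ≡ 29·1 = 29 (mod 36).
Then x = 2 + 82·29 = 2380.
Verify: 2380 = 29·82 + 2 and 2380 = 33·72 + 4. ✓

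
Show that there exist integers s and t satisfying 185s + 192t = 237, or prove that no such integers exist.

Since gcd(185, 192) = 1, every integer is an integer combination of 185 and 192.
Run the Euclidean algorithm on 192 and 185: 192 = 1·185 + 7, 185 = 26·7 + 3, 7 = 2·3 + 1, 3 = 3·1 + 0.
Working back up the chain: 1 = 7 − 2·3 = 7 − 2·(185 − 26·7) = −2·185 + 53·7 = −2·185 + 53·(192 − 1·185) = 53·192 − 55·185. So 185·(-55) + 192·53 = 1.
Multiplying through by 237: s = (-55)·237 = -13035, t = 53·237 = 12561 is a solution.
Shifting by a multiple of (192, −185) keeps it a solution: s = -13035 + 68·192 = 21, t = 12561 − 68·185 = -19.
Check: 185·21 + 192·(-19) = 3885 − 3648 = 237. ✓

s = 21, t = -19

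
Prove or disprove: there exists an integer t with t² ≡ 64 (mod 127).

t = 119 works: 119² = 14161, and 14161 − 64 = 14097 = 111·127.

t = 119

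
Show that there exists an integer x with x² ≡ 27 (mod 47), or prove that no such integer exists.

x = 36 works: 36² = 1296, and 1296 − 27 = 1269 = 27·47.

x = 36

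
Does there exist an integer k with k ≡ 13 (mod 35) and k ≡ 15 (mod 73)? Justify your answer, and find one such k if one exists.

gcd(35, 73) = 1, so the Chinese Remainder Theorem guarantees exactly one residue class mod 2555 satisfying both.
Any solution of the first congruence is k = 13 + 35t; substituting into the second, 35t ≡ 15 − 13 ≡ 2 (mod 73).
Note 35·48 = 1680 ≡ 1 (mod 73) (as 1680 − 1 = 23·73), so 35⁻¹ ≡ 48.
Therefore t ≡ 48·2 = 96 ≡ 23 (mod 73).
Taking t = 23 gives k = 13 + 35·23 = 818.
Verify: 818 = 23·35 + 13 and 818 = 11·73 + 15. ✓

k = 818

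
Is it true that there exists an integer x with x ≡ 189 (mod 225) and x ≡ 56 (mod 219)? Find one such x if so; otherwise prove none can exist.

Both moduli are multiples of 3 = gcd(225, 219), so any solution would satisfy x ≡ 189 and x ≡ 56 modulo 3 simultaneously.
However 189 ≡ 0 and 56 ≡ 2 (mod 3), and 0 ≠ 2.
Hence the system has no solution.

There is no such integer.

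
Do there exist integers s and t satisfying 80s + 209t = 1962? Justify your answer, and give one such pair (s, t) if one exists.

s = 82, t = -22

Since gcd(80, 209) = 1, every integer is an integer combination of 80 and 209.
Run the Euclidean algorithm on 209 and 80: 209 = 2·80 + 49, 80 = 1·49 + 31, 49 = 1·31 + 18, 31 = 1·18 + 13, 18 = 1·13 + 5, 13 = 2·5 + 3, 5 = 1·3 + 2, 3 = 1·2 + 1, 2 = 2·1 + 0.
Unwinding: 1 = 3 − 1·2 = 3 − (5 − 1·3) = −5 + 2·3 = −5 + 2·(13 − 2·5) = 2·13 − 5·5 = 2·13 − 5·(18 − 1·13) = −5·18 + 7·13 = −5·18 + 7·(31 − 1·18) = 7·31 − 12·18 = 7·31 − 12·(49 − 1·31) = −12·49 + 19·31 = −12·49 + 19·(80 − 1·49) = 19·80 − 31·49 = 19·80 − 31·(209 − 2·80) = −31·209 + 81·80, i.e. 80·81 + 209·(-31) = 1.
Times 1962: 80·158922 + 209·(-60822) = 1962, so (158922, -60822) solves it.
Shifting by a multiple of (209, −80) keeps it a solution: s = 158922 − 760·209 = 82, t = -60822 + 760·80 = -22.
Check: 80·82 + 209·(-22) = 6560 − 4598 = 1962. ✓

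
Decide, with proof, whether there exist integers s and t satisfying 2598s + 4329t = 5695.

Both 2598 and 4329 are divisible by gcd(2598, 4329) = 3, hence so is any combination 2598s + 4329t.
But 5695 is not a multiple of 3 (it leaves remainder 1).
Therefore 2598s + 4329t = 5695 has no solution in integers.

There are no such integers.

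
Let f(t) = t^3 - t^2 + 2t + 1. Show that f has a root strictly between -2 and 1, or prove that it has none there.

Such a root exists.

f(-2) = -15 and f(1) = 3, which have opposite signs.
Since f is a polynomial it is continuous on [-2, 1].
By the Intermediate Value Theorem f must vanish at some point of (-2, 1).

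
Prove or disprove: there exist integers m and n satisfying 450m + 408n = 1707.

No, no such integers exist.

Any value of 450m + 408n is a multiple of gcd(450, 408) = 6.
But 1707 is not a multiple of 6 (it leaves remainder 3).
Therefore 450m + 408n = 1707 has no solution in integers.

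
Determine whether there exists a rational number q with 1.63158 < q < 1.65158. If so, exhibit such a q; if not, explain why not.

Look for a denominator N such that an integer falls strictly between N·1.63158 and N·1.65158. N = 11 works: 11·1.63158 = 17.94738 < 18 < 18.16738 = 11·1.65158.
So q = 18/11 works: it is a ratio of integers, and dividing 11·1.63158 < 18 < 11·1.65158 through by 11 gives 1.63158 < 18/11 < 1.65158.

q = 18/11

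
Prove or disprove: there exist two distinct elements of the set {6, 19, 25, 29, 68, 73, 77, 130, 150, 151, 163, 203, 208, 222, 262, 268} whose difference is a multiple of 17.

No, no such pair exists.

Two integers differ by a multiple of 17 exactly when they have the same residue mod 17. The residues are 6↦6, 19↦2, 25↦8, 29↦12, 68↦0, 73↦5, 77↦9, 130↦11, 150↦14, 151↦15, 163↦10, 203↦16, 208↦4, 222↦1, 262↦7, 268↦13.
All 16 residues are distinct, so no two elements differ by a multiple of 17.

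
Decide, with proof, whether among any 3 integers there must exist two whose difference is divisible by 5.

Take the 3 consecutive integers 24, 25, 26: their residues mod 5 are all distinct because 3 ≤ 5.
The differences between them range over 1, …, 2, none of which is divisible by 5.

No; for instance {24, 25, 26} is a counterexample.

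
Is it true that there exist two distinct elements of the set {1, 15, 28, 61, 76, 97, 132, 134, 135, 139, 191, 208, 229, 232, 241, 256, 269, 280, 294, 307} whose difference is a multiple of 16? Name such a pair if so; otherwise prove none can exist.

Both 1 and 97 leave remainder 1 on division by 16; their difference 96 = 6·16 is a multiple of 16.

1 and 97 are such a pair.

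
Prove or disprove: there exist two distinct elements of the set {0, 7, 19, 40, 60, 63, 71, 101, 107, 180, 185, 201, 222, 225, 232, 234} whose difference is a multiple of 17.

Reduce each element modulo 17: 0↦0, 7↦7, 19↦2, 40↦6, 60↦9, 63↦12, 71↦3, 101↦16, 107↦5, 180↦10, 185↦15, 201↦14, 222↦1, 225↦4, 232↦11, 234↦13.
These 16 residues are pairwise different, hence no difference of two elements is divisible by 17.

No, no such pair exists.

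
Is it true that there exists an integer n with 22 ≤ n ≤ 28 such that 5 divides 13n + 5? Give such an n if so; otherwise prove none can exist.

n = 25

Scanning upward from n = 22 gives 291, 304, 317, none divisible by 5. Try n = 25: 13·25 + 5 = 330 = 66·5, which is divisible by 5.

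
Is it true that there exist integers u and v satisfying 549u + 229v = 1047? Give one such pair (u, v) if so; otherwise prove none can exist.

u = 87, v = -204

549 and 229 are coprime, so 549u + 229v ranges over all of ℤ.
Run the Euclidean algorithm on 549 and 229: 549 = 2·229 + 91, 229 = 2·91 + 47, 91 = 1·47 + 44, 47 = 1·44 + 3, 44 = 14·3 + 2, 3 = 1·2 + 1, 2 = 2·1 + 0.
Unwinding: 1 = 3 − 1·2 = 3 − (44 − 14·3) = −44 + 15·3 = −44 + 15·(47 − 1·44) = 15·47 − 16·44 = 15·47 − 16·(91 − 1·47) = −16·91 + 31·47 = −16·91 + 31·(229 − 2·91) = 31·229 − 78·91 = 31·229 − 78·(549 − 2·229) = −78·549 + 187·229, i.e. 549·(-78) + 229·187 = 1.
Multiplying through by 1047: u = (-78)·1047 = -81666, v = 187·1047 = 195789 is a solution.
The general solution is u = -81666 + 229k, v = 195789 − 549k; taking k = 357 gives the smaller pair u = 87, v = -204.
Check: 549·87 + 229·(-204) = 47763 − 46716 = 1047. ✓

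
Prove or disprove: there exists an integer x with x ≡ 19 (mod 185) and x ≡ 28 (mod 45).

Both moduli are multiples of 5 = gcd(185, 45), so any solution would satisfy x ≡ 19 and x ≡ 28 modulo 5 simultaneously.
These are incompatible: 19 − 28 = -9 is not divisible by 5.
Hence the system has no solution.

There is no such integer.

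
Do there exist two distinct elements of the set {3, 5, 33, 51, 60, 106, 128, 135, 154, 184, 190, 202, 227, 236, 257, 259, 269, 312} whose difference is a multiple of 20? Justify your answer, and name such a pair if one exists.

There is no such pair.

Reduce each element modulo 20: 3↦3, 5↦5, 33↦13, 51↦11, 60↦0, 106↦6, 128↦8, 135↦15, 154↦14, 184↦4, 190↦10, 202↦2, 227↦7, 236↦16, 257↦17, 259↦19, 269↦9, 312↦12.
All 18 residues are distinct, so no two elements differ by a multiple of 20.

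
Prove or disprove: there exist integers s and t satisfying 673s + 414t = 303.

673 and 414 are coprime, so 673s + 414t ranges over all of ℤ.
Dividing repeatedly: 673 = 1·414 + 259, 414 = 1·259 + 155, 259 = 1·155 + 104, 155 = 1·104 + 51, 104 = 2·51 + 2, 51 = 25·2 + 1, 2 = 2·1 + 0.
Unwinding: 1 = 51 − 25·2 = 51 − 25·(104 − 2·51) = −25·104 + 51·51 = −25·104 + 51·(155 − 1·104) = 51·155 − 76·104 = 51·155 − 76·(259 − 1·155) = −76·259 + 127·155 = −76·259 + 127·(414 − 1·259) = 127·414 − 203·259 = 127·414 − 203·(673 − 1·414) = −203·673 + 330·414, i.e. 673·(-203) + 414·330 = 1.
Scaling by 303 gives the particular solution (s, t) = (-61509, 99990).
Adding 149·414 to s and subtracting 149·673 from t gives the tidier solution (177, -287).
Check: 673·177 + 414·(-287) = 119121 − 118818 = 303. ✓

s = 177, t = -287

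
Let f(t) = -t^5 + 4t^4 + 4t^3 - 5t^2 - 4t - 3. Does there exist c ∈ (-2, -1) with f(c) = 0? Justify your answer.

f(-2) = 49 and f(-1) = -3, which have opposite signs.
f is continuous everywhere (it is a polynomial), in particular on [-2, -1].
By the Intermediate Value Theorem, f takes the value 0 somewhere in the open interval.

Yes, such a c exists.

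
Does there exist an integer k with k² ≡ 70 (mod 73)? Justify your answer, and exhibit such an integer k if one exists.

k = 56 works: 56² = 3136, and 3136 − 70 = 3066 = 42·73.

k = 56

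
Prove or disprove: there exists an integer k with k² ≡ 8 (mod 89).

k = 39

Take k = 39. Then 39² = 1521 = 17·89 + 8, so 39² ≡ 8 (mod 89).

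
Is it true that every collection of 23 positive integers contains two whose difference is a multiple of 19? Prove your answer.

True.

Each integer lies in one of the 19 residue classes modulo 19.
Since 23 > 19, two of the 23 integers must share a residue class by the pigeonhole principle; call them a and b.
Then a ≡ b (mod 19), i.e. 19 ∣ (a − b).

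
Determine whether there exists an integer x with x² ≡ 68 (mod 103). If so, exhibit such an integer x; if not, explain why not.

x = 45 works: 45² = 2025, and 2025 − 68 = 1957 = 19·103.

x = 45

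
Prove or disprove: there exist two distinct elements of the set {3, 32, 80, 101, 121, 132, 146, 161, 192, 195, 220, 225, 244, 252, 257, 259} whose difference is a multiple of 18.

Reduce each element modulo 18: 3↦3, 32↦14, 80↦8, 101↦11, 121↦13, 132↦6, 146↦2, 161↦17, 192↦12, 195↦15, 220↦4, 225↦9, 244↦10, 252↦0, 257↦5, 259↦7.
These 16 residues are pairwise different, hence no difference of two elements is divisible by 18.

There is no such pair.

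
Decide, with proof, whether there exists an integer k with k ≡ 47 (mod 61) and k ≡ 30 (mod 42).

Since 61 and 42 share no common factor, CRT says the pair of congruences has a solution (unique mod 2562).
Write k = 47 + 61t and require 47 + 61t ≡ 30 (mod 42), i.e. 61t ≡ 25 (mod 42).
61 ≡ 19 (mod 42), so this reads 19t ≡ 25 (mod 42). Since 19·31 = 589 = 14·42 + 1, the inverse of 19 mod 42 is 31.
Therefore t ≡ 31·25 = 775 ≡ 19 (mod 42).
Taking t = 19 gives k = 47 + 61·19 = 1206.
Check: 1206 mod 61 = 47, 1206 mod 42 = 30. ✓

k = 1206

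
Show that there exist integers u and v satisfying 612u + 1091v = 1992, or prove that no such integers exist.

612 and 1091 are coprime, so 612u + 1091v ranges over all of ℤ.
Euclidean algorithm: 1091 = 1·612 + 479, 612 = 1·479 + 133, 479 = 3·133 + 80, 133 = 1·80 + 53, 80 = 1·53 + 27, 53 = 1·27 + 26, 27 = 1·26 + 1, 26 = 26·1 + 0.
Unwinding: 1 = 27 − 1·26 = 27 − (53 − 1·27) = −53 + 2·27 = −53 + 2·(80 − 1·53) = 2·80 − 3·53 = 2·80 − 3·(133 − 1·80) = −3·133 + 5·80 = −3·133 + 5·(479 − 3·133) = 5·479 − 18·133 = 5·479 − 18·(612 − 1·479) = −18·612 + 23·479 = −18·612 + 23·(1091 − 1·612) = 23·1091 − 41·612, i.e. 612·(-41) + 1091·23 = 1.
Multiplying through by 1992: u = (-41)·1992 = -81672, v = 23·1992 = 45816 is a solution.
Adding 75·1091 to u and subtracting 75·612 from v gives the tidier solution (153, -84).
Check: 612·153 + 1091·(-84) = 93636 − 91644 = 1992. ✓

u = 153, v = -84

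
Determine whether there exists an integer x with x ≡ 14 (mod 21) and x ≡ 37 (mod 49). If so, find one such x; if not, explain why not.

No such integer exists.

gcd(21, 49) = 7. If x ≡ 14 (mod 21) and x ≡ 37 (mod 49), then x ≡ 14 (mod 7) and x ≡ 37 (mod 7).
But 14 mod 7 = 0 while 37 mod 7 = 2, a contradiction.
Hence the system has no solution.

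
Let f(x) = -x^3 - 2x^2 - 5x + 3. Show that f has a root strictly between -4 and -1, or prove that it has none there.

No.

f(-4) = 55 and f(-1) = 7, both positive.
f'(x) = -3x^2 - 4x - 5 has discriminant (-4)² − 4·(-3)·(-5) = -44 < 0, so f' has no real roots and is negative for every real x.
Hence f is strictly decreasing on ℝ, and in particular on [-4, -1]. A strictly monotone function with same-sign endpoint values stays positive on the whole interval, so f has no zero in (-4, -1).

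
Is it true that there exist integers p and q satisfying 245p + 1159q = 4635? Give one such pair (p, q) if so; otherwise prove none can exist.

245 and 1159 are coprime, so 245p + 1159q ranges over all of ℤ.
Run the Euclidean algorithm on 1159 and 245: 1159 = 4·245 + 179, 245 = 1·179 + 66, 179 = 2·66 + 47, 66 = 1·47 + 19, 47 = 2·19 + 9, 19 = 2·9 + 1, 9 = 9·1 + 0.
Unwinding: 1 = 19 − 2·9 = 19 − 2·(47 − 2·19) = −2·47 + 5·19 = −2·47 + 5·(66 − 1·47) = 5·66 − 7·47 = 5·66 − 7·(179 − 2·66) = −7·179 + 19·66 = −7·179 + 19·(245 − 1·179) = 19·245 − 26·179 = 19·245 − 26·(1159 − 4·245) = −26·1159 + 123·245, i.e. 245·123 + 1159·(-26) = 1.
Scaling by 4635 gives the particular solution (p, q) = (570105, -120510).
Shifting by a multiple of (1159, −245) keeps it a solution: p = 570105 − 491·1159 = 1036, q = -120510 + 491·245 = -215.
Indeed 245·1036 + 1159·(-215) = 253820 − 249185 = 4635.

p = 1036, q = -215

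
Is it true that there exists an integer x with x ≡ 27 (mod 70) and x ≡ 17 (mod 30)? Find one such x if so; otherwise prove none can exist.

x = 167

gcd(70, 30) = 10. A simultaneous solution exists iff 27 ≡ 17 (mod 10); here 27 mod 10 = 7 = 17 mod 10, so it does.
Step through x = 27, 27 + 70, 27 + 2·70, …: the values 27, 97, 167 reduce mod 30 to 27, 7, 17. The value 167 hits 17.
Verify: 167 = 2·70 + 27 and 167 = 5·30 + 17. ✓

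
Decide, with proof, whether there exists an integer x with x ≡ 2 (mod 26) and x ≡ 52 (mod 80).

The moduli are not coprime: gcd(26, 80) = 2. Compatibility requires 2 ∣ (52 − 2) = 50, which holds, so solutions exist.
List candidates x ≡ 2 (mod 26): 2, 28, 54, 80, 106, 132. Modulo 80 these are 2, 28, 54, 0, 26, 52; 132 gives 52 as required.
Indeed 132 ≡ 2 (mod 26) and 132 ≡ 52 (mod 80).

x = 132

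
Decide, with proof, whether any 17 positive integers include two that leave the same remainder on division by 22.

No, the set {26, 27, 28, 29, 30, 31, 32, 33, 34, 35, 36, 37, 38, 39, 40, 41, 42} is a counterexample.

Consider the 17 integers 26, 27, …, 42. They lie in distinct residue classes modulo 22, since 17 ≤ 22.
Hence this collection has no pair with equal remainders mod 22, disproving the claim.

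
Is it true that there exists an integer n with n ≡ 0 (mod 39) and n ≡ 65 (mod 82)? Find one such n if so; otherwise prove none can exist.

gcd(39, 82) = 1, so the Chinese Remainder Theorem guarantees exactly one residue class mod 3198 satisfying both.
Write n = 0 + 39t and require 0 + 39t ≡ 65 (mod 82), i.e. 39t ≡ 65 (mod 82).
Since 39·61 = 2379 = 29·82 + 1, the inverse of 39 mod 82 is 61.
Multiplying by 61: t ≡ 61·65 = 3965 ≡ 29 (mod 82).
Taking t = 29 gives n = 0 + 39·29 = 1131.
Verify: 1131 = 29·39 + 0 and 1131 = 13·82 + 65. ✓

n = 1131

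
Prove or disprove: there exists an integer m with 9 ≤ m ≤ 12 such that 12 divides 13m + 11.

For m = 9, 10, 11, 12 the values of 13m + 11 modulo 12 are 8, 9, 10, 11 respectively.
The residue 0 does not occur, so no m in [9, 12] makes 13m + 11 a multiple of 12.

No, no such integer m in that range exists.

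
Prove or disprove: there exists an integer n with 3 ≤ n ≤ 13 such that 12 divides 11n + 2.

For n = 3, 4, …, 13 the values of 11n + 2 modulo 12 are 11, 10, 9, 8, 7, 6, 5, 4, 3, 2, 1 respectively.
The residue 0 does not occur, so no n in [3, 13] makes 11n + 2 a multiple of 12.

There is no such integer n in that range.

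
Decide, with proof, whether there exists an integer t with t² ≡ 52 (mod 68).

Take t = 50. Then 50² = 2500 = 36·68 + 52, so 50² ≡ 52 (mod 68).

t = 50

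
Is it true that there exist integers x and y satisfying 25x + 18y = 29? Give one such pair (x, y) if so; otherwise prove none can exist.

x = 17, y = -22

Since gcd(25, 18) = 1, every integer is an integer combination of 25 and 18.
Run the Euclidean algorithm on 25 and 18: 25 = 1·18 + 7, 18 = 2·7 + 4, 7 = 1·4 + 3, 4 = 1·3 + 1, 3 = 3·1 + 0.
Working back up the chain: 1 = 4 − 1·3 = 4 − (7 − 1·4) = −7 + 2·4 = −7 + 2·(18 − 2·7) = 2·18 − 5·7 = 2·18 − 5·(25 − 1·18) = −5·25 + 7·18. So 25·(-5) + 18·7 = 1.
Multiplying through by 29: x = (-5)·29 = -145, y = 7·29 = 203 is a solution.
Adding 9·18 to x and subtracting 9·25 from y gives the tidier solution (17, -22).
Indeed 25·17 + 18·(-22) = 425 − 396 = 29.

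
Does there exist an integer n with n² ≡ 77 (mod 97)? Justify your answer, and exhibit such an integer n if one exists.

There is no such integer.

97 is prime, so by Euler's criterion 77 is a square mod 97 iff 77^((97−1)/2) = 77^48 ≡ 1 (mod 97).
Squaring successively (mod 97): 77^2 = 5929 ≡ 12; 77^4 ≡ 12² = 144 ≡ 47; 77^8 ≡ 47² = 2209 ≡ 75; 77^16 ≡ 75² = 5625 ≡ 96; 77^32 ≡ 96² = 9216 ≡ 1.
Since 48 = 32 + 16, 77^48 ≡ 1 · 96; multiplying out mod 97: 1·96 = 96 ≡ 96. Thus 77^48 ≡ 96 ≡ −1 (mod 97).
The value −1 means 77 is a non-residue modulo 97, so n² ≡ 77 (mod 97) is impossible.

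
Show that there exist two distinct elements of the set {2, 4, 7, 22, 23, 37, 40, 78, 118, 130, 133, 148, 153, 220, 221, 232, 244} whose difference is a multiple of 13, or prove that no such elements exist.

The pair (23, 153) works.

Both 23 and 153 leave remainder 10 on division by 13; their difference 130 = 10·13 is a multiple of 13.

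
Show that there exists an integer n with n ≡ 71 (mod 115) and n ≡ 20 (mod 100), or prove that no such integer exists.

No, no such integer exists.

Reduce both congruences modulo 5, which divides 115 and 100: they say n ≡ 71 (mod 5) and n ≡ 20 (mod 5).
These are incompatible: 71 − 20 = 51 is not divisible by 5.
Therefore no such n exists.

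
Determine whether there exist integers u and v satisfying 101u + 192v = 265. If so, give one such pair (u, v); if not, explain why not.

u = 149, v = -77

Since gcd(101, 192) = 1, every integer is an integer combination of 101 and 192.
Euclidean algorithm: 192 = 1·101 + 91, 101 = 1·91 + 10, 91 = 9·10 + 1, 10 = 10·1 + 0.
Back-substituting, 1 = 91 − 9·10 = 91 − 9·(101 − 1·91) = −9·101 + 10·91 = −9·101 + 10·(192 − 1·101) = 10·192 − 19·101; that is, 101·(-19) + 192·10 = 1.
Scaling by 265 gives the particular solution (u, v) = (-5035, 2650).
Adding 27·192 to u and subtracting 27·101 from v gives the tidier solution (149, -77).
Indeed 101·149 + 192·(-77) = 15049 − 14784 = 265.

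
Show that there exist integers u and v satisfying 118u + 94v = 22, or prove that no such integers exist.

u = 44, v = -55

gcd(118, 94) = 2, and 2 divides 22, so integer solutions exist.
Dividing through by 2 reduces the equation to 59u + 47v = 11.
Dividing repeatedly: 59 = 1·47 + 12, 47 = 3·12 + 11, 12 = 1·11 + 1, 11 = 11·1 + 0.
Back-substituting, 1 = 12 − 1·11 = 12 − (47 − 3·12) = −47 + 4·12 = −47 + 4·(59 − 1·47) = 4·59 − 5·47; that is, 59·4 + 47·(-5) = 1.
Multiplying through by 11: u = 4·11 = 44, v = (-5)·11 = -55 is a solution.
Indeed 118·44 + 94·(-55) = 5192 − 5170 = 22.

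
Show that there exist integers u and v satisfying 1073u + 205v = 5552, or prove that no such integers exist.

1073 and 205 are coprime, so 1073u + 205v ranges over all of ℤ.
Dividing repeatedly: 1073 = 5·205 + 48, 205 = 4·48 + 13, 48 = 3·13 + 9, 13 = 1·9 + 4, 9 = 2·4 + 1, 4 = 4·1 + 0.
Working back up the chain: 1 = 9 − 2·4 = 9 − 2·(13 − 1·9) = −2·13 + 3·9 = −2·13 + 3·(48 − 3·13) = 3·48 − 11·13 = 3·48 − 11·(205 − 4·48) = −11·205 + 47·48 = −11·205 + 47·(1073 − 5·205) = 47·1073 − 246·205. So 1073·47 + 205·(-246) = 1.
Scaling by 5552 gives the particular solution (u, v) = (260944, -1365792).
Shifting by a multiple of (205, −1073) keeps it a solution: u = 260944 − 1272·205 = 184, v = -1365792 + 1272·1073 = -936.
Check: 1073·184 + 205·(-936) = 197432 − 191880 = 5552. ✓

u = 184, v = -936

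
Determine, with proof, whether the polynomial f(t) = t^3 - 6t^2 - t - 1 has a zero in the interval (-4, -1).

The endpoint values f(-4) = -157 and f(-1) = -7 are both negative. Claim: f(t) < 0 for every t in (-4, -1).
Shift to the endpoint -1: with t = -1 − u (0 < u < 3), one computes f(-1 − u) = -u^3 - 9u^2 - 14u - 7.
All 4 nonzero coefficients of this polynomial in u are negative; hence for u > 0 the value is a sum of negative terms (the constant -7 among them).
So f is strictly negative on (-4, -1); no root exists in the interval.

f has no root in that interval.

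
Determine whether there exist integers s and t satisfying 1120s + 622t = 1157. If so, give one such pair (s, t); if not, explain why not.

No such integers exist.

Both 1120 and 622 are divisible by gcd(1120, 622) = 2, hence so is any combination 1120s + 622t.
However 1157 leaves remainder 1 on division by 2.
So the equation is unsolvable over ℤ.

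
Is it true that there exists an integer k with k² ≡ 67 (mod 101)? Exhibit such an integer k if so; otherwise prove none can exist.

Apply Euler's criterion with the prime 101: 67 is a quadratic residue iff 67^50 ≡ 1 (mod 101), and a non-residue iff it is ≡ −1.
Repeated squaring mod 101: 67^2 = 4489 ≡ 45; 67^4 ≡ 45² = 2025 ≡ 5; 67^8 ≡ 5² = 25 ≡ 25; 67^16 ≡ 25² = 625 ≡ 19; 67^32 ≡ 19² = 361 ≡ 58.
Since 50 = 32 + 16 + 2, 67^50 ≡ 58 · 19 · 45; multiplying out mod 101: 58·19 = 1102 ≡ 92, then 92·45 = 4140 ≡ 100. Thus 67^50 ≡ 100 ≡ −1 (mod 101).
By Euler's criterion 67 is a quadratic non-residue mod 101: no k satisfies k² ≡ 67 (mod 101).

No, no such integer exists.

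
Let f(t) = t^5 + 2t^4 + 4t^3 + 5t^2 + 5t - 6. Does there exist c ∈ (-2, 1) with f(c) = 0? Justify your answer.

Such a root exists.

f(-2) = -28 and f(1) = 11, which have opposite signs.
f is continuous everywhere (it is a polynomial), in particular on [-2, 1].
So by the Intermediate Value Theorem there is a c strictly between -2 and 1 with f(c) = 0.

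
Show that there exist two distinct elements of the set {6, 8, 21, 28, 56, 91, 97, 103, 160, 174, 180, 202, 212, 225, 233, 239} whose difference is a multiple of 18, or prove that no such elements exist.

Residues mod 18: 6↦6, 8↦8, 21↦3, 28↦10, 56↦2, 91↦1, 97↦7, 103↦13, 160↦16, 174↦12, 180↦0, 202↦4, 212↦14, 225↦9, 233↦17, 239↦5.
All 16 residues are distinct, so no two elements differ by a multiple of 18.

No, no such pair exists.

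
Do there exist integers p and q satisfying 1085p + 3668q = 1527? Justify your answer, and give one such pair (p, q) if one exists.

Both 1085 and 3668 are divisible by gcd(1085, 3668) = 7, hence so is any combination 1085p + 3668q.
But 1527 = 7·218 + 1, so 7 ∤ 1527.
So the equation is unsolvable over ℤ.

There are no such integers.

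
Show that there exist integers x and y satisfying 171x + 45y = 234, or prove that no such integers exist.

x = 4, y = -10

Since gcd(171, 45) = 9 and 234 = 9·26, Bézout's identity guarantees a solution.
Dividing through by 9 reduces the equation to 19x + 5y = 26.
Euclidean algorithm: 19 = 3·5 + 4, 5 = 1·4 + 1, 4 = 4·1 + 0.
Working back up the chain: 1 = 5 − 1·4 = 5 − (19 − 3·5) = −19 + 4·5. So 19·(-1) + 5·4 = 1.
Scaling by 26 gives the particular solution (x, y) = (-26, 104).
The general solution is x = -26 + 5k, y = 104 − 19k; taking k = 6 gives the smaller pair x = 4, y = -10.
Indeed 171·4 + 45·(-10) = 684 − 450 = 234.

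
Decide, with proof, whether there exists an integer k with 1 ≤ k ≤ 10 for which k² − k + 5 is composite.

At k = 5: 5² − 5 + 5 = 25 = 5·5, which is composite.

k = 5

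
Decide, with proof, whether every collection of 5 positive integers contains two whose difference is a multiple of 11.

Try 5 consecutive integers, 45, 46, …, 49. Their remainders mod 11 are 1, 2, 3, 4, 5 — pairwise different, as any 5 ≤ 11 consecutive integers have distinct residues.
The differences between them range over 1, …, 4, none of which is divisible by 11.

No, the set {45, 46, 47, 48, 49} is a counterexample.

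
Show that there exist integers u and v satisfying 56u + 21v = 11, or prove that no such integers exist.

No, no such integers exist.

gcd(56, 21) = 7, so every integer of the form 56u + 21v is a multiple of 7.
But 11 is not a multiple of 7 (it leaves remainder 4).
So the equation is unsolvable over ℤ.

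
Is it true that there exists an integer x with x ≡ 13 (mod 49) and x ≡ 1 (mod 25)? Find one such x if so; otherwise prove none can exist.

The moduli 49 and 25 are coprime, so by the Chinese Remainder Theorem a unique solution modulo 1225 exists.
Write x = 13 + 49t and require 13 + 49t ≡ 1 (mod 25), i.e. 49t ≡ 13 (mod 25).
49 ≡ 24 (mod 25), so this reads 24t ≡ 13 (mod 25). To invert 24 modulo 25: 25 = 1·24 + 1, 24 = 24·1 + 0, and unwinding, 1 = 25 − 1·24. Thus 24⁻¹ ≡ -1 ≡ 24 (mod 25).
Therefore t ≡ 24·13 = 312 ≡ 12 (mod 25).
Taking t = 12 gives x = 13 + 49·12 = 601.
Verify: 601 = 12·49 + 13 and 601 = 24·25 + 1. ✓

x = 601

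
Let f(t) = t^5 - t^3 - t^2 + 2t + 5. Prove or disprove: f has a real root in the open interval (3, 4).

No such root exists.

f(3) = 218 and f(4) = 957, both positive, so a sign-change argument is unavailable; we show f keeps this sign on the whole interval.
Substitute t = 3 + u, where 0 < u < 1 on the interval. Expanding, f(3 + u) = u^5 + 15u^4 + 89u^3 + 260u^2 + 374u + 218.
The nonzero coefficients here are all positive, so for u > 0 every term is positive (or zero), and the constant term 218 is strictly positive.
So f is strictly positive on (3, 4); no root exists in the interval.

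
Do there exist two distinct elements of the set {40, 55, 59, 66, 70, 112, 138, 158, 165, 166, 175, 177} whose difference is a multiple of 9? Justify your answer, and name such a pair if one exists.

40 and 112 are such a pair.

Reduce each element mod 9: 40↦4, 55↦1, 59↦5, 66↦3, 70↦7, 112↦4, 138↦3, 158↦5, 165↦3, 166↦4, 175↦4, 177↦6. The residue 4 repeats (at 40 and 112), and 112 − 40 = 72 = 8·9.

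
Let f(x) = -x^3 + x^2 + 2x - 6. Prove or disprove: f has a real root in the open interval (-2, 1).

Yes, f has a root in the interval.

f(-2) = 2 and f(1) = -4, which have opposite signs.
Since f is a polynomial it is continuous on [-2, 1].
By the Intermediate Value Theorem f must vanish at some point of (-2, 1).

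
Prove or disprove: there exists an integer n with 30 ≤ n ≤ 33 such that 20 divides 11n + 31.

No such integer n in that range exists.

At n = 30, 11·30 + 31 = 361 ≡ 1 (mod 20), and each step in n adds 11, giving residues 1, 12, 3, 14 for n = 30, 31, 32, 33.
Since 0 is absent from this list, 20 ∤ 11n + 31 for every n with 30 ≤ n ≤ 33.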